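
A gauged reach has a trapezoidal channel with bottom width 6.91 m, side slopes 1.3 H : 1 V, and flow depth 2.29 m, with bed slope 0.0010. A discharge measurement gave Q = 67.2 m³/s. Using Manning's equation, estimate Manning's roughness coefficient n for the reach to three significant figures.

0.0144

A = (b + z·y)·y = (6.91 + 1.3×2.29)×2.29 = 22.64 m²
P = b + 2y√(1+z²) = 6.91 + 2×2.29×√(1+1.3²) = 14.42 m
R = A/P = 22.64/14.42 = 1.570 m
n = (1/Q)·A·R^(2/3)·S^(1/2) = (1/67.2) × 22.64 × 1.351 × 0.03162 = 0.01439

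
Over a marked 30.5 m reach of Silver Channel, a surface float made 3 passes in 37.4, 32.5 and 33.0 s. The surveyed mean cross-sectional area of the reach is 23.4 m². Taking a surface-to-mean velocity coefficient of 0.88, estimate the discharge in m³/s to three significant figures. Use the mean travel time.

t̄ = (37.4 + 32.5 + 33.0) / 3 = 34.3 s
v_surface = L / t̄ = 30.5 / 34.3 = 0.8892 m/s
v_mean = 0.88 × 0.8892 = 0.7825 m/s
Q = A × v_mean = 23.4 × 0.7825 = 18.31 m³/s

18.3 m³/s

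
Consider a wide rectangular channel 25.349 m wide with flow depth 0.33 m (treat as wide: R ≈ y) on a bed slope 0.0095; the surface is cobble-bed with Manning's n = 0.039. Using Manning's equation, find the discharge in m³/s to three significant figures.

A = b·y = 25.349 × 0.33 = 8.365 m²
Wide channel: R ≈ y = 0.33 m
Q = (1/n)·A·R^(2/3)·S^(1/2) = (1/0.039) × 8.365 × 0.3300^(2/3) × 0.0095^(1/2) = 9.983 m³/s

9.98 m³/s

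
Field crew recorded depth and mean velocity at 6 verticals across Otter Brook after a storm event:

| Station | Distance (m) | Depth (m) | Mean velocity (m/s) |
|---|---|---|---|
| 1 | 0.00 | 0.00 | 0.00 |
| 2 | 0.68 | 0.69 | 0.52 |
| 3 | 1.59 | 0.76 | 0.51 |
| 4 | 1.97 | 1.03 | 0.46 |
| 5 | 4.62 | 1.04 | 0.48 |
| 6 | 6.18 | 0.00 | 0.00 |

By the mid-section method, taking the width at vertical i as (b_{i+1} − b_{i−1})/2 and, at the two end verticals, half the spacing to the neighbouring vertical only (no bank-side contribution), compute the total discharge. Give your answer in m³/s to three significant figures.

2.30 m³/s

w_2 = (1.59 − 0.00)/2 = 0.795 m; q_2 = 0.52 × 0.69 × 0.795 = 0.2852 m³/s
w_3 = (1.97 − 0.68)/2 = 0.645 m; q_3 = 0.51 × 0.76 × 0.645 = 0.2500 m³/s
w_4 = (4.62 − 1.59)/2 = 1.515 m; q_4 = 0.46 × 1.03 × 1.515 = 0.7178 m³/s
w_5 = (6.18 − 1.97)/2 = 2.105 m; q_5 = 0.48 × 1.04 × 2.105 = 1.051 m³/s
Stations 1, 6 contribute zero (depth or velocity is 0).
Q = Σ qᵢ = 2.304 m³/s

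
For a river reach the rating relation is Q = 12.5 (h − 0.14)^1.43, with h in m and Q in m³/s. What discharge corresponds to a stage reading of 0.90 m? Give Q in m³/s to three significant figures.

8.44 m³/s

Q = 12.5 × (0.90 − 0.14)^1.43 = 12.5 × 0.76^1.43 = 8.443 m³/s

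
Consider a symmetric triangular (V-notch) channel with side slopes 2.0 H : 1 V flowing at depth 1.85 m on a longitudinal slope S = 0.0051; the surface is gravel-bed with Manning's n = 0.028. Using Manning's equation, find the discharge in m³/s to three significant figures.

15.4 m³/s

A = z·y² = 2.0×1.85² = 6.845 m²
P = 2y√(1+z²) = 2×1.85×√(1+2.0²) = 8.273 m
R = A/P = 6.845/8.273 = 0.8273 m
Q = (1/n)·A·R^(2/3)·S^(1/2) = (1/0.028) × 6.845 × 0.8273^(2/3) × 0.0051^(1/2) = 15.39 m³/s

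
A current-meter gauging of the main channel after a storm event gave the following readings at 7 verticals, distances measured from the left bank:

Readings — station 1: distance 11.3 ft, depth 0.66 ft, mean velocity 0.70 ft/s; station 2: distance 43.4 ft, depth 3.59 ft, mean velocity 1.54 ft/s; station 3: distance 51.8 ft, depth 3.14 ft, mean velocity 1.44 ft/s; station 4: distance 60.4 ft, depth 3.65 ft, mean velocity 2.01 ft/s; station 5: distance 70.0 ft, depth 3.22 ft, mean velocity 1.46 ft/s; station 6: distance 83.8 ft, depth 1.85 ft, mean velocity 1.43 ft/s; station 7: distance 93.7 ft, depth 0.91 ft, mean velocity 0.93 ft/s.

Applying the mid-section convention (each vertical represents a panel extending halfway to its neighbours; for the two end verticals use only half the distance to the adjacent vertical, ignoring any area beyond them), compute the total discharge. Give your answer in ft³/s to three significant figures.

w_1 = (43.4 − 11.3)/2 = 16.05 ft; q_1 = 0.70 × 0.66 × 16.05 = 7.415 ft³/s
w_2 = (51.8 − 11.3)/2 = 20.25 ft; q_2 = 1.54 × 3.59 × 20.25 = 112.0 ft³/s
w_3 = (60.4 − 43.4)/2 = 8.5 ft; q_3 = 1.44 × 3.14 × 8.5 = 38.43 ft³/s
w_4 = (70.0 − 51.8)/2 = 9.1 ft; q_4 = 2.01 × 3.65 × 9.1 = 66.76 ft³/s
w_5 = (83.8 − 60.4)/2 = 11.7 ft; q_5 = 1.46 × 3.22 × 11.7 = 55.00 ft³/s
w_6 = (93.7 − 70.0)/2 = 11.85 ft; q_6 = 1.43 × 1.85 × 11.85 = 31.35 ft³/s
w_7 = (93.7 − 83.8)/2 = 4.95 ft; q_7 = 0.93 × 0.91 × 4.95 = 4.189 ft³/s
Q = Σ qᵢ = 315.1 ft³/s

315 ft³/s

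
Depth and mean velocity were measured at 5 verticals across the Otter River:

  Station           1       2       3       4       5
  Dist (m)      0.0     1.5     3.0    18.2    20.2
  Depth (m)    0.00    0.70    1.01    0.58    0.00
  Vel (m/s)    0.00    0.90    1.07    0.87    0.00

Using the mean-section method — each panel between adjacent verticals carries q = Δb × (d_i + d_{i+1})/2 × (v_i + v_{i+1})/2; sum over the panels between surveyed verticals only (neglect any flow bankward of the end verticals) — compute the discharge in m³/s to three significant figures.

13.5 m³/s

Panel 1-2: Δb = 1.5 m, d̄ = (0.00+0.70)/2 = 0.35, v̄ = (0.00+0.90)/2 = 0.45 → q = 1.5×0.35×0.45 = 0.2363 m³/s
Panel 2-3: Δb = 1.5 m, d̄ = (0.70+1.01)/2 = 0.855, v̄ = (0.90+1.07)/2 = 0.985 → q = 1.5×0.855×0.985 = 1.263 m³/s
Panel 3-4: Δb = 15.2 m, d̄ = (1.01+0.58)/2 = 0.795, v̄ = (1.07+0.87)/2 = 0.97 → q = 15.2×0.795×0.97 = 11.72 m³/s
Panel 4-5: Δb = 2 m, d̄ = (0.58+0.00)/2 = 0.29, v̄ = (0.87+0.00)/2 = 0.435 → q = 2×0.29×0.435 = 0.2523 m³/s
Q = Σ q = 13.47 m³/s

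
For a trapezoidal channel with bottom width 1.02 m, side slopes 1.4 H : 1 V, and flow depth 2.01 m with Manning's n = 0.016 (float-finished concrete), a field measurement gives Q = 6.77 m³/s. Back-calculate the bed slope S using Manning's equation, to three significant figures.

A = (b + z·y)·y = (1.02 + 1.4×2.01)×2.01 = 7.706 m²
P = b + 2y√(1+z²) = 1.02 + 2×2.01×√(1+1.4²) = 7.936 m
R = A/P = 7.706/7.936 = 0.9710 m
S = (Q·n / (1·A·R^(2/3)))² = (6.77×0.016 / (1×7.706×0.9806))² = 0.0002055

0.000205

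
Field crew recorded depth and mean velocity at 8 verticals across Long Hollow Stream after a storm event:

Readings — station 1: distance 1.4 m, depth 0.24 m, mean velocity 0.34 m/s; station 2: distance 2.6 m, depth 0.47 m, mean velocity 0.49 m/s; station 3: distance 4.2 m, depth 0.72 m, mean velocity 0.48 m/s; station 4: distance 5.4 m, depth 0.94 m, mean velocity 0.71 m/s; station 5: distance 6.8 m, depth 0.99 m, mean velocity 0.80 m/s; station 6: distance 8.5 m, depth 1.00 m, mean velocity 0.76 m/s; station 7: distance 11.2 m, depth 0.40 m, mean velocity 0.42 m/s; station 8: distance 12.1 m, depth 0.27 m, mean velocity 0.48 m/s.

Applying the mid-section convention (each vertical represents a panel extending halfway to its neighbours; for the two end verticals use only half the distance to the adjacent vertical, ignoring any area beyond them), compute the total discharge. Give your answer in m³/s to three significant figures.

w_1 = (2.6 − 1.4)/2 = 0.6 m; q_1 = 0.34 × 0.24 × 0.6 = 0.04896 m³/s
w_2 = (4.2 − 1.4)/2 = 1.4 m; q_2 = 0.49 × 0.47 × 1.4 = 0.3224 m³/s
w_3 = (5.4 − 2.6)/2 = 1.4 m; q_3 = 0.48 × 0.72 × 1.4 = 0.4838 m³/s
w_4 = (6.8 − 4.2)/2 = 1.3 m; q_4 = 0.71 × 0.94 × 1.3 = 0.8676 m³/s
w_5 = (8.5 − 5.4)/2 = 1.55 m; q_5 = 0.80 × 0.99 × 1.55 = 1.228 m³/s
w_6 = (11.2 − 6.8)/2 = 2.2 m; q_6 = 0.76 × 1.00 × 2.2 = 1.672 m³/s
w_7 = (12.1 − 8.5)/2 = 1.8 m; q_7 = 0.42 × 0.40 × 1.8 = 0.3024 m³/s
w_8 = (12.1 − 11.2)/2 = 0.45 m; q_8 = 0.48 × 0.27 × 0.45 = 0.05832 m³/s
Q = Σ qᵢ = 4.983 m³/s

4.98 m³/s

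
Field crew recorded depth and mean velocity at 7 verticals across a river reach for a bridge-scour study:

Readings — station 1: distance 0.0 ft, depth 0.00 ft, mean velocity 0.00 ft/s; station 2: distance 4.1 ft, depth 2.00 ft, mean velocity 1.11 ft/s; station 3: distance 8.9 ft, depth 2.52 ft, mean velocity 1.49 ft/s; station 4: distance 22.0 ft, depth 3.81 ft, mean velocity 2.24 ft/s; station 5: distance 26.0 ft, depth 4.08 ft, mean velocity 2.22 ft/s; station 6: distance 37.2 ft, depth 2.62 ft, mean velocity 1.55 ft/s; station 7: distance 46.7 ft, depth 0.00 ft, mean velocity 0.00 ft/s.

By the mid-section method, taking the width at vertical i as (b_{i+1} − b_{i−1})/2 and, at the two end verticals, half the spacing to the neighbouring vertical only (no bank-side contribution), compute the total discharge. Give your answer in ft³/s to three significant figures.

w_2 = (8.9 − 0.0)/2 = 4.45 ft; q_2 = 1.11 × 2.00 × 4.45 = 9.879 ft³/s
w_3 = (22.0 − 4.1)/2 = 8.95 ft; q_3 = 1.49 × 2.52 × 8.95 = 33.61 ft³/s
w_4 = (26.0 − 8.9)/2 = 8.55 ft; q_4 = 2.24 × 3.81 × 8.55 = 72.97 ft³/s
w_5 = (37.2 − 22.0)/2 = 7.6 ft; q_5 = 2.22 × 4.08 × 7.6 = 68.84 ft³/s
w_6 = (46.7 − 26.0)/2 = 10.35 ft; q_6 = 1.55 × 2.62 × 10.35 = 42.03 ft³/s
Stations 1, 7 contribute zero (depth or velocity is 0).
Q = Σ qᵢ = 227.3 ft³/s

227 ft³/s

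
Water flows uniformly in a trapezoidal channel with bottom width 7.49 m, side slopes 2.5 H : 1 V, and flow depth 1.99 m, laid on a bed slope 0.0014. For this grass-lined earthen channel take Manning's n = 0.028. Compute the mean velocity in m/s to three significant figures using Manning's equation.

1.64 m/s

A = (b + z·y)·y = (7.49 + 2.5×1.99)×1.99 = 24.81 m²
P = b + 2y√(1+z²) = 7.49 + 2×1.99×√(1+2.5²) = 18.21 m
R = A/P = 24.81/18.21 = 1.362 m
Q = (1/n)·A·R^(2/3)·S^(1/2) = (1/0.028) × 24.81 × 1.362^(2/3) × 0.0014^(1/2) = 40.74 m³/s
V = Q/A = 40.74/24.81 = 1.642 m/s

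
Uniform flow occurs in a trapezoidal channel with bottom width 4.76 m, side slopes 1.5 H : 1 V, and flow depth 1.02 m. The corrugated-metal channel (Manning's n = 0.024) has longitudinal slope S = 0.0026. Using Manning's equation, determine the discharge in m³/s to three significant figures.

11.4 m³/s

A = (b + z·y)·y = (4.76 + 1.5×1.02)×1.02 = 6.416 m²
P = b + 2y√(1+z²) = 4.76 + 2×1.02×√(1+1.5²) = 8.438 m
R = A/P = 6.416/8.438 = 0.7604 m
Q = (1/n)·A·R^(2/3)·S^(1/2) = (1/0.024) × 6.416 × 0.7604^(2/3) × 0.0026^(1/2) = 11.36 m³/s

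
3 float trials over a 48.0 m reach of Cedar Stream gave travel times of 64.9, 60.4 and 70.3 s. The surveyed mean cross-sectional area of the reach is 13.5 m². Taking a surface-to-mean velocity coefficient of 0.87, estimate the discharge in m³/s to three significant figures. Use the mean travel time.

8.65 m³/s

t̄ = (64.9 + 60.4 + 70.3) / 3 = 65.2 s
v_surface = L / t̄ = 48.0 / 65.2 = 0.7362 m/s
v_mean = 0.87 × 0.7362 = 0.6405 m/s
Q = A × v_mean = 13.5 × 0.6405 = 8.647 m³/s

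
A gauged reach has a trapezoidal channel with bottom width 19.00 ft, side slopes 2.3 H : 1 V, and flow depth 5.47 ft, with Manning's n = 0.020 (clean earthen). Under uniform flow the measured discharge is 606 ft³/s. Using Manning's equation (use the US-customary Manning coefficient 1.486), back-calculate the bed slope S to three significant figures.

0.000387

A = (b + z·y)·y = (19.00 + 2.3×5.47)×5.47 = 172.7 ft²
P = b + 2y√(1+z²) = 19.00 + 2×5.47×√(1+2.3²) = 46.44 ft
R = A/P = 172.7/46.44 = 3.720 ft
S = (Q·n / (1.486·A·R^(2/3)))² = (606×0.020 / (1.486×172.7×2.401))² = 0.0003867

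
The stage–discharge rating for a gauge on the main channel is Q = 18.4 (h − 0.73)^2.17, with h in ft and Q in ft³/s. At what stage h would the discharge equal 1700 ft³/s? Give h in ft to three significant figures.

h − h₀ = (Q/C)^(1/b) = (1700/18.4)^(1/2.17) = 8.050 ft
h = 0.73 + 8.050 = 8.780 ft

8.78 ft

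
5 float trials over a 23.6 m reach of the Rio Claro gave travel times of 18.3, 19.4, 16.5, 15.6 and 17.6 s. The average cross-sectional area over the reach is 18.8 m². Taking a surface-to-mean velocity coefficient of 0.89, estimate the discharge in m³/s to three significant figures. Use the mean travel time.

t̄ = (18.3 + 19.4 + 16.5 + 15.6 + 17.6) / 5 = 17.48 s
v_surface = L / t̄ = 23.6 / 17.48 = 1.350 m/s
v_mean = 0.89 × 1.350 = 1.202 m/s
Q = A × v_mean = 18.8 × 1.202 = 22.59 m³/s

22.6 m³/s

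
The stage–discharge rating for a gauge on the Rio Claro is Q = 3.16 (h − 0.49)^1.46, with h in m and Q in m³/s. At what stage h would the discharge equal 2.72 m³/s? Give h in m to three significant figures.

h − h₀ = (Q/C)^(1/b) = (2.72/3.16)^(1/1.46) = 0.9024 m
h = 0.49 + 0.9024 = 1.392 m

1.39 m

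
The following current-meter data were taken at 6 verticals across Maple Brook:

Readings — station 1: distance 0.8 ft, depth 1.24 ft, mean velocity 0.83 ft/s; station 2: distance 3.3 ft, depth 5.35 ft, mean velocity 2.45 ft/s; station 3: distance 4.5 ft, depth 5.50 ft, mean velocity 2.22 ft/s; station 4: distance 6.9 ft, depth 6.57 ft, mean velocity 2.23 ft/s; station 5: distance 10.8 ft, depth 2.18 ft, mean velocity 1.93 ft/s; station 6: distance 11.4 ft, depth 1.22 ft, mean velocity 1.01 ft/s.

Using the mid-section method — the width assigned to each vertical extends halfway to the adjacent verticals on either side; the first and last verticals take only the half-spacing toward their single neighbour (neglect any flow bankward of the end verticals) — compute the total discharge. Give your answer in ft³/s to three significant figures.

104 ft³/s

w_1 = (3.3 − 0.8)/2 = 1.25 ft; q_1 = 0.83 × 1.24 × 1.25 = 1.287 ft³/s
w_2 = (4.5 − 0.8)/2 = 1.85 ft; q_2 = 2.45 × 5.35 × 1.85 = 24.25 ft³/s
w_3 = (6.9 − 3.3)/2 = 1.8 ft; q_3 = 2.22 × 5.50 × 1.8 = 21.98 ft³/s
w_4 = (10.8 − 4.5)/2 = 3.15 ft; q_4 = 2.23 × 6.57 × 3.15 = 46.15 ft³/s
w_5 = (11.4 − 6.9)/2 = 2.25 ft; q_5 = 1.93 × 2.18 × 2.25 = 9.467 ft³/s
w_6 = (11.4 − 10.8)/2 = 0.3 ft; q_6 = 1.01 × 1.22 × 0.3 = 0.3697 ft³/s
Q = Σ qᵢ = 103.5 ft³/s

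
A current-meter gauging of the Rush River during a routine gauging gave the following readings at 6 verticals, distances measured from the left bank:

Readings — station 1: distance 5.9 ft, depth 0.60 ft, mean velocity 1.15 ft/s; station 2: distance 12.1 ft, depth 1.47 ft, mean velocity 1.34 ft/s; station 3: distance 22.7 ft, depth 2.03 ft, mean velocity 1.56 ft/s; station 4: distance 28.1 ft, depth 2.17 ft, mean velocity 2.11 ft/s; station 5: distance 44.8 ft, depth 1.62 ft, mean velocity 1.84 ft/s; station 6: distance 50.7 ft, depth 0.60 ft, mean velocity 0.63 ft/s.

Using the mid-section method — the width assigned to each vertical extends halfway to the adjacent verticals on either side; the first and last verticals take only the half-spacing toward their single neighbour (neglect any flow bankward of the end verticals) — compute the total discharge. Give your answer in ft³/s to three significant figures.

w_1 = (12.1 − 5.9)/2 = 3.1 ft; q_1 = 1.15 × 0.60 × 3.1 = 2.139 ft³/s
w_2 = (22.7 − 5.9)/2 = 8.4 ft; q_2 = 1.34 × 1.47 × 8.4 = 16.55 ft³/s
w_3 = (28.1 − 12.1)/2 = 8 ft; q_3 = 1.56 × 2.03 × 8 = 25.33 ft³/s
w_4 = (44.8 − 22.7)/2 = 11.05 ft; q_4 = 2.11 × 2.17 × 11.05 = 50.59 ft³/s
w_5 = (50.7 − 28.1)/2 = 11.3 ft; q_5 = 1.84 × 1.62 × 11.3 = 33.68 ft³/s
w_6 = (50.7 − 44.8)/2 = 2.95 ft; q_6 = 0.63 × 0.60 × 2.95 = 1.115 ft³/s
Q = Σ qᵢ = 129.4 ft³/s

129 ft³/s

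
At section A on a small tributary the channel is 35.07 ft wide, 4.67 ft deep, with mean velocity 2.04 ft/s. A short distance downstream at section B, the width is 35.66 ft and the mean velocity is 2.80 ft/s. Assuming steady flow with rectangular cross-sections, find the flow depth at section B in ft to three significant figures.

Q = A₁V₁ = (35.07×4.67) × 2.04 = 334.1 ft³/s
d₂ = Q/(b₂ V₂) = 334.1/(35.66×2.80) = 3.346 ft

3.35 ft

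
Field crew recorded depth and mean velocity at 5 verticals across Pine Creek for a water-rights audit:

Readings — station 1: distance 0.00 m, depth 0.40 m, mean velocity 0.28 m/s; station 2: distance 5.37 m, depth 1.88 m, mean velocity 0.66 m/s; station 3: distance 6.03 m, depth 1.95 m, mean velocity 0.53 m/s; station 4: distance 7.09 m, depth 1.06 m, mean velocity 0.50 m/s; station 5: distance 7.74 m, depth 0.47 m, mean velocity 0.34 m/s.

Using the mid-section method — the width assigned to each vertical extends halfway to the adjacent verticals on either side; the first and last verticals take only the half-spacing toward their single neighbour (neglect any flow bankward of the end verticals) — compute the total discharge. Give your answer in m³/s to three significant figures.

5.44 m³/s

w_1 = (5.37 − 0.00)/2 = 2.685 m; q_1 = 0.28 × 0.40 × 2.685 = 0.3007 m³/s
w_2 = (6.03 − 0.00)/2 = 3.015 m; q_2 = 0.66 × 1.88 × 3.015 = 3.741 m³/s
w_3 = (7.09 − 5.37)/2 = 0.86 m; q_3 = 0.53 × 1.95 × 0.86 = 0.8888 m³/s
w_4 = (7.74 − 6.03)/2 = 0.855 m; q_4 = 0.50 × 1.06 × 0.855 = 0.4532 m³/s
w_5 = (7.74 − 7.09)/2 = 0.325 m; q_5 = 0.34 × 0.47 × 0.325 = 0.05194 m³/s
Q = Σ qᵢ = 5.436 m³/s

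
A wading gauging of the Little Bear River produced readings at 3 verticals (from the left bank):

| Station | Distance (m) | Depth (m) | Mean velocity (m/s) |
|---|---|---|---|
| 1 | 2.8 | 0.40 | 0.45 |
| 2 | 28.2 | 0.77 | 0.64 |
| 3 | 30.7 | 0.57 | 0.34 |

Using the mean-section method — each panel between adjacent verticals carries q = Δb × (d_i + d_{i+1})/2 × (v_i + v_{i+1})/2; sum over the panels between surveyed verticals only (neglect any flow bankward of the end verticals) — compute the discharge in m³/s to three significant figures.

Panel 1-2: Δb = 25.4 m, d̄ = (0.40+0.77)/2 = 0.585, v̄ = (0.45+0.64)/2 = 0.545 → q = 25.4×0.585×0.545 = 8.098 m³/s
Panel 2-3: Δb = 2.5 m, d̄ = (0.77+0.57)/2 = 0.67, v̄ = (0.64+0.34)/2 = 0.49 → q = 2.5×0.67×0.49 = 0.8208 m³/s
Q = Σ q = 8.919 m³/s

8.92 m³/s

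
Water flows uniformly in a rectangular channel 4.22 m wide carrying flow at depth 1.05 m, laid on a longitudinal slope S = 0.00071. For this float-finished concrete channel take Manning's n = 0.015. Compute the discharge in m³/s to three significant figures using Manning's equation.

A = b·y = 4.22 × 1.05 = 4.431 m²
P = b + 2y = 4.22 + 2×1.05 = 6.320 m
R = A/P = 4.431/6.320 = 0.7011 m
Q = (1/n)·A·R^(2/3)·S^(1/2) = (1/0.015) × 4.431 × 0.7011^(2/3) × 0.00071^(1/2) = 6.212 m³/s

6.21 m³/s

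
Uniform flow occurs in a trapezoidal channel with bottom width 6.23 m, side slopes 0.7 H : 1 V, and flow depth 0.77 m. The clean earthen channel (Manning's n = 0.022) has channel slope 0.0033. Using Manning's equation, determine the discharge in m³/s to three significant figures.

A = (b + z·y)·y = (6.23 + 0.7×0.77)×0.77 = 5.212 m²
P = b + 2y√(1+z²) = 6.23 + 2×0.77×√(1+0.7²) = 8.110 m
R = A/P = 5.212/8.110 = 0.6427 m
Q = (1/n)·A·R^(2/3)·S^(1/2) = (1/0.022) × 5.212 × 0.6427^(2/3) × 0.0033^(1/2) = 10.14 m³/s

10.1 m³/s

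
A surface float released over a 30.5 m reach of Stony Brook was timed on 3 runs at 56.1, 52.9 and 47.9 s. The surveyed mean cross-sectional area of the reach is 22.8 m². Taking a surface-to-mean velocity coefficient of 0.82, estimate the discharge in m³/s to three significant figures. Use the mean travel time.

10.9 m³/s

t̄ = (56.1 + 52.9 + 47.9) / 3 = 52.3 s
v_surface = L / t̄ = 30.5 / 52.3 = 0.5832 m/s
v_mean = 0.82 × 0.5832 = 0.4782 m/s
Q = A × v_mean = 22.8 × 0.4782 = 10.90 m³/s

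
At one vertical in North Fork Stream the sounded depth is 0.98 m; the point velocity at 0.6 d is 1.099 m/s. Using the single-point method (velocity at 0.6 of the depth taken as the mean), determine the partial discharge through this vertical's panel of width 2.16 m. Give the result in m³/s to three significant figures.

2.33 m³/s

v̄ = v₀.₆ = 1.099 m/s
q = v̄ × d × w = 1.099 × 0.98 × 2.16 = 2.326 m³/s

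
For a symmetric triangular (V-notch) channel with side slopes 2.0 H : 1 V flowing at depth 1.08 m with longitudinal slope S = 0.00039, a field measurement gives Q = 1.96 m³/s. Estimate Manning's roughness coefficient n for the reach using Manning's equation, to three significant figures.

A = z·y² = 2.0×1.08² = 2.333 m²
P = 2y√(1+z²) = 2×1.08×√(1+2.0²) = 4.830 m
R = A/P = 2.333/4.830 = 0.4830 m
n = (1/Q)·A·R^(2/3)·S^(1/2) = (1/1.96) × 2.333 × 0.6156 × 0.01975 = 0.01447

0.0145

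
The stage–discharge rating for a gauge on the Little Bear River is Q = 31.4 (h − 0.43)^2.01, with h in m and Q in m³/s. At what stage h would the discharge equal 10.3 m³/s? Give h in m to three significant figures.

h − h₀ = (Q/C)^(1/b) = (10.3/31.4)^(1/2.01) = 0.5743 m
h = 0.43 + 0.5743 = 1.004 m

1.00 m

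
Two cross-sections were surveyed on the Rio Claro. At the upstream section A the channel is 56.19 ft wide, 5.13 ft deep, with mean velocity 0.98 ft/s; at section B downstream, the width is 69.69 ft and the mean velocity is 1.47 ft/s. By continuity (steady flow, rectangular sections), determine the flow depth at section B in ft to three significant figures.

2.76 ft

Q = A₁V₁ = (56.19×5.13) × 0.98 = 282.5 ft³/s
d₂ = Q/(b₂ V₂) = 282.5/(69.69×1.47) = 2.757 ft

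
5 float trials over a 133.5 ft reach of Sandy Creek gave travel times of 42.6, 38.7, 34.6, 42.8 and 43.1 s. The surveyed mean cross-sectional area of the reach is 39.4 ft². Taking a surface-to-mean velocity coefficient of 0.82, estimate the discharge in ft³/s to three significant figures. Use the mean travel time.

107 ft³/s

t̄ = (42.6 + 38.7 + 34.6 + 42.8 + 43.1) / 5 = 40.36 s
v_surface = L / t̄ = 133.5 / 40.36 = 3.308 ft/s
v_mean = 0.82 × 3.308 = 2.712 ft/s
Q = A × v_mean = 39.4 × 2.712 = 106.9 ft³/s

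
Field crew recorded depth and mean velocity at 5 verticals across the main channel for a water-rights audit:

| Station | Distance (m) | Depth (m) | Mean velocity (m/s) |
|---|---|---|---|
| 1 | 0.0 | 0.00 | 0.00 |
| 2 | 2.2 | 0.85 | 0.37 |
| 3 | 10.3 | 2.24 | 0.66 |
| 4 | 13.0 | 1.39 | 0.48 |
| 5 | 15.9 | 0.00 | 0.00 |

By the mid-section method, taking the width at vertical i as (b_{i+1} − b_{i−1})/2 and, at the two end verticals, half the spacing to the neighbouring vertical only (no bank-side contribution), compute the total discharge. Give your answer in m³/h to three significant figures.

41300 m³/h

w_2 = (10.3 − 0.0)/2 = 5.15 m; q_2 = 0.37 × 0.85 × 5.15 = 1.620 m³/s
w_3 = (13.0 − 2.2)/2 = 5.4 m; q_3 = 0.66 × 2.24 × 5.4 = 7.983 m³/s
w_4 = (15.9 − 10.3)/2 = 2.8 m; q_4 = 0.48 × 1.39 × 2.8 = 1.868 m³/s
Stations 1, 5 contribute zero (depth or velocity is 0).
Q = Σ qᵢ = 11.47 m³/s
= 11.47 × 3600 = 41300 m³/h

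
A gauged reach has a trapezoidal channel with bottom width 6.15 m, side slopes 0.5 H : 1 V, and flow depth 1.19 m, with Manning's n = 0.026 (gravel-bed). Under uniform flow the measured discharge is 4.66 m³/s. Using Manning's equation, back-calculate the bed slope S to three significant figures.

0.000258

A = (b + z·y)·y = (6.15 + 0.5×1.19)×1.19 = 8.027 m²
P = b + 2y√(1+z²) = 6.15 + 2×1.19×√(1+0.5²) = 8.811 m
R = A/P = 8.027/8.811 = 0.9110 m
S = (Q·n / (1·A·R^(2/3)))² = (4.66×0.026 / (1×8.027×0.9397))² = 0.0002580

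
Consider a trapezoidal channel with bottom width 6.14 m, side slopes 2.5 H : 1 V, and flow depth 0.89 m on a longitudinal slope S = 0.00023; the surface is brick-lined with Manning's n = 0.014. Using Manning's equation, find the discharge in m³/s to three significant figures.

A = (b + z·y)·y = (6.14 + 2.5×0.89)×0.89 = 7.445 m²
P = b + 2y√(1+z²) = 6.14 + 2×0.89×√(1+2.5²) = 10.93 m
R = A/P = 7.445/10.93 = 0.6810 m
Q = (1/n)·A·R^(2/3)·S^(1/2) = (1/0.014) × 7.445 × 0.6810^(2/3) × 0.00023^(1/2) = 6.242 m³/s

6.24 m³/s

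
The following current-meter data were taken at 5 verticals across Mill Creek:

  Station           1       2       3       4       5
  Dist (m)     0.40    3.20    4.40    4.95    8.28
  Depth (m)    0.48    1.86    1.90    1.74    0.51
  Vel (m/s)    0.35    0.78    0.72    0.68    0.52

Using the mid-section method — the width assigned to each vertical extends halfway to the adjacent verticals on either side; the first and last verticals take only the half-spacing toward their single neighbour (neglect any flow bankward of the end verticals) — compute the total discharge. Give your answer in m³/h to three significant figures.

25500 m³/h

w_1 = (3.20 − 0.40)/2 = 1.4 m; q_1 = 0.35 × 0.48 × 1.4 = 0.2352 m³/s
w_2 = (4.40 − 0.40)/2 = 2 m; q_2 = 0.78 × 1.86 × 2 = 2.902 m³/s
w_3 = (4.95 − 3.20)/2 = 0.875 m; q_3 = 0.72 × 1.90 × 0.875 = 1.197 m³/s
w_4 = (8.28 − 4.40)/2 = 1.94 m; q_4 = 0.68 × 1.74 × 1.94 = 2.295 m³/s
w_5 = (8.28 − 4.95)/2 = 1.665 m; q_5 = 0.52 × 0.51 × 1.665 = 0.4416 m³/s
Q = Σ qᵢ = 7.071 m³/s
= 7.071 × 3600 = 25450 m³/h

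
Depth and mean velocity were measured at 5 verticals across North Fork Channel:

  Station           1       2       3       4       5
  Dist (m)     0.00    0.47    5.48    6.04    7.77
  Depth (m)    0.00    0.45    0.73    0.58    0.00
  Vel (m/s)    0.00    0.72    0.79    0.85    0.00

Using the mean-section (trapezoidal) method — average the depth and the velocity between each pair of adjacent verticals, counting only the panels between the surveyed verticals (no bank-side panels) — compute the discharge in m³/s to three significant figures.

2.78 m³/s

Panel 1-2: Δb = 0.47 m, d̄ = (0.00+0.45)/2 = 0.225, v̄ = (0.00+0.72)/2 = 0.36 → q = 0.47×0.225×0.36 = 0.03807 m³/s
Panel 2-3: Δb = 5.01 m, d̄ = (0.45+0.73)/2 = 0.59, v̄ = (0.72+0.79)/2 = 0.755 → q = 5.01×0.59×0.755 = 2.232 m³/s
Panel 3-4: Δb = 0.56 m, d̄ = (0.73+0.58)/2 = 0.655, v̄ = (0.79+0.85)/2 = 0.82 → q = 0.56×0.655×0.82 = 0.3008 m³/s
Panel 4-5: Δb = 1.73 m, d̄ = (0.58+0.00)/2 = 0.29, v̄ = (0.85+0.00)/2 = 0.425 → q = 1.73×0.29×0.425 = 0.2132 m³/s
Q = Σ q = 2.784 m³/s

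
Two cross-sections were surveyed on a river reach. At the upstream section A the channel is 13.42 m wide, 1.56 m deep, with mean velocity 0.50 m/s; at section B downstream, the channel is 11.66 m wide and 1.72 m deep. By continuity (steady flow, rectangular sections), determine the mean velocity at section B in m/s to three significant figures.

0.522 m/s

Q = A₁V₁ = (13.42×1.56) × 0.50 = 10.47 m³/s
A₂ = 11.66 × 1.72 = 20.06 m²
V₂ = Q/A₂ = 10.47/20.06 = 0.5219 m/s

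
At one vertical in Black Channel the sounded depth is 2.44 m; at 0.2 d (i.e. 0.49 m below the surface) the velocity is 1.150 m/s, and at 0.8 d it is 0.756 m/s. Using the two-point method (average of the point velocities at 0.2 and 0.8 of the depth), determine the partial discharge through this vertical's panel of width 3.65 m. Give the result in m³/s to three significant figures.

8.49 m³/s

v̄ = (1.150 + 0.756) / 2 = 0.9530 m/s
q = v̄ × d × w = 0.9530 × 2.44 × 3.65 = 8.487 m³/s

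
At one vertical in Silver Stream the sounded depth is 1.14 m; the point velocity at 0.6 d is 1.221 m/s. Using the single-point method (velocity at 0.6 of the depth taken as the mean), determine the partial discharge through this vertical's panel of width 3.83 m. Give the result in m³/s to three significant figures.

5.33 m³/s

v̄ = v₀.₆ = 1.221 m/s
q = v̄ × d × w = 1.221 × 1.14 × 3.83 = 5.331 m³/s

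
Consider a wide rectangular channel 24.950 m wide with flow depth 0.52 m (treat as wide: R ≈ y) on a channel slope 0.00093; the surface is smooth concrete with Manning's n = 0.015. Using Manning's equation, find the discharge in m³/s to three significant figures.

17.1 m³/s

A = b·y = 24.950 × 0.52 = 12.97 m²
Wide channel: R ≈ y = 0.52 m
Q = (1/n)·A·R^(2/3)·S^(1/2) = (1/0.015) × 12.97 × 0.5200^(2/3) × 0.00093^(1/2) = 17.06 m³/s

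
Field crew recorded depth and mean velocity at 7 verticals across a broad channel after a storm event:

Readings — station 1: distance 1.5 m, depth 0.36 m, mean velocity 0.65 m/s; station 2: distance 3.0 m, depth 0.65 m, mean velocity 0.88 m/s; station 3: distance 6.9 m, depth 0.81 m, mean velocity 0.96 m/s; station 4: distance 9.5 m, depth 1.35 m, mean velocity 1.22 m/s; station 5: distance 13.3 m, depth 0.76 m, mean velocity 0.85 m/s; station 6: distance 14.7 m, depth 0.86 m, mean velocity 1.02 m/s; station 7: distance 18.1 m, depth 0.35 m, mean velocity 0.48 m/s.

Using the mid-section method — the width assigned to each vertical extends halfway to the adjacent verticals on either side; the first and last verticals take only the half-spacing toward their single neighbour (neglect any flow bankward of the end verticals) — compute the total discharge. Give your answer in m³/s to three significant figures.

13.6 m³/s

w_1 = (3.0 − 1.5)/2 = 0.75 m; q_1 = 0.65 × 0.36 × 0.75 = 0.1755 m³/s
w_2 = (6.9 − 1.5)/2 = 2.7 m; q_2 = 0.88 × 0.65 × 2.7 = 1.544 m³/s
w_3 = (9.5 − 3.0)/2 = 3.25 m; q_3 = 0.96 × 0.81 × 3.25 = 2.527 m³/s
w_4 = (13.3 − 6.9)/2 = 3.2 m; q_4 = 1.22 × 1.35 × 3.2 = 5.270 m³/s
w_5 = (14.7 − 9.5)/2 = 2.6 m; q_5 = 0.85 × 0.76 × 2.6 = 1.680 m³/s
w_6 = (18.1 − 13.3)/2 = 2.4 m; q_6 = 1.02 × 0.86 × 2.4 = 2.105 m³/s
w_7 = (18.1 − 14.7)/2 = 1.7 m; q_7 = 0.48 × 0.35 × 1.7 = 0.2856 m³/s
Q = Σ qᵢ = 13.59 m³/s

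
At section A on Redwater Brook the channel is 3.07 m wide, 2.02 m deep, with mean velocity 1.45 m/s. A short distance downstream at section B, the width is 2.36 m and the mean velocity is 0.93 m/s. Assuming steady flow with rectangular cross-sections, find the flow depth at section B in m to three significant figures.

4.10 m

Q = A₁V₁ = (3.07×2.02) × 1.45 = 8.992 m³/s
d₂ = Q/(b₂ V₂) = 8.992/(2.36×0.93) = 4.097 m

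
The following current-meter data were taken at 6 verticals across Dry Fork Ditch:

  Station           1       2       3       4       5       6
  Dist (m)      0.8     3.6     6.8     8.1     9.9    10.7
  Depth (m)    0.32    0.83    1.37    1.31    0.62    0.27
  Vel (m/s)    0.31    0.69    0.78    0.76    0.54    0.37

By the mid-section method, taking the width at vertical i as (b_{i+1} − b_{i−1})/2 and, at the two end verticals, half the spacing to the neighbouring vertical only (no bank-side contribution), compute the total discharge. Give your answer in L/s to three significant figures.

6280 L/s

w_1 = (3.6 − 0.8)/2 = 1.4 m; q_1 = 0.31 × 0.32 × 1.4 = 0.1389 m³/s
w_2 = (6.8 − 0.8)/2 = 3 m; q_2 = 0.69 × 0.83 × 3 = 1.718 m³/s
w_3 = (8.1 − 3.6)/2 = 2.25 m; q_3 = 0.78 × 1.37 × 2.25 = 2.404 m³/s
w_4 = (9.9 − 6.8)/2 = 1.55 m; q_4 = 0.76 × 1.31 × 1.55 = 1.543 m³/s
w_5 = (10.7 − 8.1)/2 = 1.3 m; q_5 = 0.54 × 0.62 × 1.3 = 0.4352 m³/s
w_6 = (10.7 − 9.9)/2 = 0.4 m; q_6 = 0.37 × 0.27 × 0.4 = 0.03996 m³/s
Q = Σ qᵢ = 6.280 m³/s
= 6.280 × 1000 = 6280 L/s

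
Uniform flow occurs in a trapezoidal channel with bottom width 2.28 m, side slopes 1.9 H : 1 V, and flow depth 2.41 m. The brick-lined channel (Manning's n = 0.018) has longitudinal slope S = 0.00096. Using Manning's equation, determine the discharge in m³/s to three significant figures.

34.0 m³/s

A = (b + z·y)·y = (2.28 + 1.9×2.41)×2.41 = 16.53 m²
P = b + 2y√(1+z²) = 2.28 + 2×2.41×√(1+1.9²) = 12.63 m
R = A/P = 16.53/12.63 = 1.309 m
Q = (1/n)·A·R^(2/3)·S^(1/2) = (1/0.018) × 16.53 × 1.309^(2/3) × 0.00096^(1/2) = 34.05 m³/s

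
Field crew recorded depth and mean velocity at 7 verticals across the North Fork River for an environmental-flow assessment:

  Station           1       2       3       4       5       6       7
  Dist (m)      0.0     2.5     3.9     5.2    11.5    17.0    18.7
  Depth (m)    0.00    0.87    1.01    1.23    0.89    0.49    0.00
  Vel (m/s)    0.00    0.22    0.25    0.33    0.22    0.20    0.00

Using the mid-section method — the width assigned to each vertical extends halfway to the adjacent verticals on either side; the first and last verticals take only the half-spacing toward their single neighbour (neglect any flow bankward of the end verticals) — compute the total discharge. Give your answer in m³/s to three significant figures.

w_2 = (3.9 − 0.0)/2 = 1.95 m; q_2 = 0.22 × 0.87 × 1.95 = 0.3732 m³/s
w_3 = (5.2 − 2.5)/2 = 1.35 m; q_3 = 0.25 × 1.01 × 1.35 = 0.3409 m³/s
w_4 = (11.5 − 3.9)/2 = 3.8 m; q_4 = 0.33 × 1.23 × 3.8 = 1.542 m³/s
w_5 = (17.0 − 5.2)/2 = 5.9 m; q_5 = 0.22 × 0.89 × 5.9 = 1.155 m³/s
w_6 = (18.7 − 11.5)/2 = 3.6 m; q_6 = 0.20 × 0.49 × 3.6 = 0.3528 m³/s
Stations 1, 7 contribute zero (depth or velocity is 0).
Q = Σ qᵢ = 3.765 m³/s

3.76 m³/s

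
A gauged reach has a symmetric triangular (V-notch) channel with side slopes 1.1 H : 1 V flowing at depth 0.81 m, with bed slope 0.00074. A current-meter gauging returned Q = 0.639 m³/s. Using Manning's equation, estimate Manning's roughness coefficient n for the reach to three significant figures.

A = z·y² = 1.1×0.81² = 0.7217 m²
P = 2y√(1+z²) = 2×0.81×√(1+1.1²) = 2.408 m
R = A/P = 0.7217/2.408 = 0.2997 m
n = (1/Q)·A·R^(2/3)·S^(1/2) = (1/0.639) × 0.7217 × 0.4478 × 0.02720 = 0.01376

0.0138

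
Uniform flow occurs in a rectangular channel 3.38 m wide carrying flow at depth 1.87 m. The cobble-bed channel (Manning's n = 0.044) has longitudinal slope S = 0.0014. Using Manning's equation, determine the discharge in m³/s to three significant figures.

A = b·y = 3.38 × 1.87 = 6.321 m²
P = b + 2y = 3.38 + 2×1.87 = 7.120 m
R = A/P = 6.321/7.120 = 0.8877 m
Q = (1/n)·A·R^(2/3)·S^(1/2) = (1/0.044) × 6.321 × 0.8877^(2/3) × 0.0014^(1/2) = 4.965 m³/s

4.96 m³/s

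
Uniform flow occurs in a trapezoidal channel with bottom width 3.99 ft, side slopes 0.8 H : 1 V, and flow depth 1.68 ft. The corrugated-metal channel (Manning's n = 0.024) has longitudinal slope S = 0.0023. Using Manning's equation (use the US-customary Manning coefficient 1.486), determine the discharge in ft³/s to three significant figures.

28.0 ft³/s

A = (b + z·y)·y = (3.99 + 0.8×1.68)×1.68 = 8.961 ft²
P = b + 2y√(1+z²) = 3.99 + 2×1.68×√(1+0.8²) = 8.293 ft
R = A/P = 8.961/8.293 = 1.081 ft
Q = (1.486/n)·A·R^(2/3)·S^(1/2) = (1.486/0.024) × 8.961 × 1.081^(2/3) × 0.0023^(1/2) = 28.02 ft³/s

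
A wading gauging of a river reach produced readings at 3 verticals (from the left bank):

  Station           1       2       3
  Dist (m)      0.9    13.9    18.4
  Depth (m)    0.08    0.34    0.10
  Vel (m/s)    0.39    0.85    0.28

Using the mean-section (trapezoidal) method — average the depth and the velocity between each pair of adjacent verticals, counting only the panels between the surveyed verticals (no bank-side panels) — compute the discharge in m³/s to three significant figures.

Panel 1-2: Δb = 13 m, d̄ = (0.08+0.34)/2 = 0.21, v̄ = (0.39+0.85)/2 = 0.62 → q = 13×0.21×0.62 = 1.693 m³/s
Panel 2-3: Δb = 4.5 m, d̄ = (0.34+0.10)/2 = 0.22, v̄ = (0.85+0.28)/2 = 0.565 → q = 4.5×0.22×0.565 = 0.5594 m³/s
Q = Σ q = 2.252 m³/s

2.25 m³/s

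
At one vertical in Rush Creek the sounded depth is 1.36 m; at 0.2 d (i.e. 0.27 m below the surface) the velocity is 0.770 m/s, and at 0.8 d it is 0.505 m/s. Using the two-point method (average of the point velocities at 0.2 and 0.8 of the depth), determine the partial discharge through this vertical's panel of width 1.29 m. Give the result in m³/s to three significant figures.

1.12 m³/s

v̄ = (0.770 + 0.505) / 2 = 0.6375 m/s
q = v̄ × d × w = 0.6375 × 1.36 × 1.29 = 1.118 m³/s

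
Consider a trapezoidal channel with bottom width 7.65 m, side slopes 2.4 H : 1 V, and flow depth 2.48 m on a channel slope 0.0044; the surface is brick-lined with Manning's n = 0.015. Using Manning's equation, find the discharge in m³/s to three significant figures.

A = (b + z·y)·y = (7.65 + 2.4×2.48)×2.48 = 33.73 m²
P = b + 2y√(1+z²) = 7.65 + 2×2.48×√(1+2.4²) = 20.55 m
R = A/P = 33.73/20.55 = 1.642 m
Q = (1/n)·A·R^(2/3)·S^(1/2) = (1/0.015) × 33.73 × 1.642^(2/3) × 0.0044^(1/2) = 207.6 m³/s

208 m³/s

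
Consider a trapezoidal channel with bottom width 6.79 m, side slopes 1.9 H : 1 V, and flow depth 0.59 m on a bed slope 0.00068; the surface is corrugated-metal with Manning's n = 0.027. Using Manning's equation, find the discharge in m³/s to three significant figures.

A = (b + z·y)·y = (6.79 + 1.9×0.59)×0.59 = 4.667 m²
P = b + 2y√(1+z²) = 6.79 + 2×0.59×√(1+1.9²) = 9.324 m
R = A/P = 4.667/9.324 = 0.5006 m
Q = (1/n)·A·R^(2/3)·S^(1/2) = (1/0.027) × 4.667 × 0.5006^(2/3) × 0.00068^(1/2) = 2.842 m³/s

2.84 m³/s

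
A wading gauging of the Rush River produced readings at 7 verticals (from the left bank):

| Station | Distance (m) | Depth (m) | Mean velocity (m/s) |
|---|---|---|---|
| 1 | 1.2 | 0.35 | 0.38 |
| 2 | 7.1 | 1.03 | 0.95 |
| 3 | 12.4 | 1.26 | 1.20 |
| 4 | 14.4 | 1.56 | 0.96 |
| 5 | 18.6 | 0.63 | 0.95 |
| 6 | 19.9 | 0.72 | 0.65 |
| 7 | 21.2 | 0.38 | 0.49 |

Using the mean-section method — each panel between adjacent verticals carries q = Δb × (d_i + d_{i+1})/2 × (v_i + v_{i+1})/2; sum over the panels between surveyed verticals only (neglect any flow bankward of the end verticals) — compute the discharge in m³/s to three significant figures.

Panel 1-2: Δb = 5.9 m, d̄ = (0.35+1.03)/2 = 0.69, v̄ = (0.38+0.95)/2 = 0.665 → q = 5.9×0.69×0.665 = 2.707 m³/s
Panel 2-3: Δb = 5.3 m, d̄ = (1.03+1.26)/2 = 1.145, v̄ = (0.95+1.20)/2 = 1.075 → q = 5.3×1.145×1.075 = 6.524 m³/s
Panel 3-4: Δb = 2 m, d̄ = (1.26+1.56)/2 = 1.41, v̄ = (1.20+0.96)/2 = 1.08 → q = 2×1.41×1.08 = 3.046 m³/s
Panel 4-5: Δb = 4.2 m, d̄ = (1.56+0.63)/2 = 1.095, v̄ = (0.96+0.95)/2 = 0.955 → q = 4.2×1.095×0.955 = 4.392 m³/s
Panel 5-6: Δb = 1.3 m, d̄ = (0.63+0.72)/2 = 0.675, v̄ = (0.95+0.65)/2 = 0.8 → q = 1.3×0.675×0.8 = 0.7020 m³/s
Panel 6-7: Δb = 1.3 m, d̄ = (0.72+0.38)/2 = 0.55, v̄ = (0.65+0.49)/2 = 0.57 → q = 1.3×0.55×0.57 = 0.4076 m³/s
Q = Σ q = 17.78 m³/s

17.8 m³/s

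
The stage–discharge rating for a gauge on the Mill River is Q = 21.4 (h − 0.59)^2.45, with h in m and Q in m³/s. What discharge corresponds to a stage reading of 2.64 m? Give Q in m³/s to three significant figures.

Q = 21.4 × (2.64 − 0.59)^2.45 = 21.4 × 2.05^2.45 = 124.2 m³/s

124 m³/s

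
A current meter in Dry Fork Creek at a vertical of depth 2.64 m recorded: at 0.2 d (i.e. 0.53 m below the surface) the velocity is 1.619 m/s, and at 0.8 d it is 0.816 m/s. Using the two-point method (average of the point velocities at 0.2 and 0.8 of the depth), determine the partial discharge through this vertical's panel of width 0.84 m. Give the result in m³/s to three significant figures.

2.70 m³/s

v̄ = (1.619 + 0.816) / 2 = 1.218 m/s
q = v̄ × d × w = 1.218 × 2.64 × 0.84 = 2.700 m³/s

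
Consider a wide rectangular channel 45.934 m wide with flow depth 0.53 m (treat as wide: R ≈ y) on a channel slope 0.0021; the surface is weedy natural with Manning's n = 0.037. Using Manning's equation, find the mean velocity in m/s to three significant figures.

A = b·y = 45.934 × 0.53 = 24.35 m²
Wide channel: R ≈ y = 0.53 m
Q = (1/n)·A·R^(2/3)·S^(1/2) = (1/0.037) × 24.35 × 0.5300^(2/3) × 0.0021^(1/2) = 19.75 m³/s
V = Q/A = 19.75/24.35 = 0.8111 m/s

0.811 m/s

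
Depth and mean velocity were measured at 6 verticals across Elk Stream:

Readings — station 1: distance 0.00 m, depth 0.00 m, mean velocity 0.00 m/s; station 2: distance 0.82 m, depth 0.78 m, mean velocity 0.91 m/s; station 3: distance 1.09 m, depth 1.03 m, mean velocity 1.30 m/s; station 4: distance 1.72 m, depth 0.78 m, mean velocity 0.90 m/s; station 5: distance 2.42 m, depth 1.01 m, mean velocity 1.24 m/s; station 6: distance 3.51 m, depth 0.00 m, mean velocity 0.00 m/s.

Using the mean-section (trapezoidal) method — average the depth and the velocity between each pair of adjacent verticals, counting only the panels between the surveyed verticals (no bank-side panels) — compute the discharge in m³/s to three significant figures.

Panel 1-2: Δb = 0.82 m, d̄ = (0.00+0.78)/2 = 0.39, v̄ = (0.00+0.91)/2 = 0.455 → q = 0.82×0.39×0.455 = 0.1455 m³/s
Panel 2-3: Δb = 0.27 m, d̄ = (0.78+1.03)/2 = 0.905, v̄ = (0.91+1.30)/2 = 1.105 → q = 0.27×0.905×1.105 = 0.2700 m³/s
Panel 3-4: Δb = 0.63 m, d̄ = (1.03+0.78)/2 = 0.905, v̄ = (1.30+0.90)/2 = 1.1 → q = 0.63×0.905×1.1 = 0.6272 m³/s
Panel 4-5: Δb = 0.7 m, d̄ = (0.78+1.01)/2 = 0.895, v̄ = (0.90+1.24)/2 = 1.07 → q = 0.7×0.895×1.07 = 0.6704 m³/s
Panel 5-6: Δb = 1.09 m, d̄ = (1.01+0.00)/2 = 0.505, v̄ = (1.24+0.00)/2 = 0.62 → q = 1.09×0.505×0.62 = 0.3413 m³/s
Q = Σ q = 2.054 m³/s

2.05 m³/s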